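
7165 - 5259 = 1906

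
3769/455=8 + 129/455 = 8.28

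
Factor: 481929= 3^1*7^1*53^1 *433^1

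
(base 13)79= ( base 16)64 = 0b1100100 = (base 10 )100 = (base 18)5A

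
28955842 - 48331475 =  - 19375633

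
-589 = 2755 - 3344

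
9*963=8667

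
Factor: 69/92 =3/4 = 2^( - 2)*3^1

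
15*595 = 8925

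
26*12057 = 313482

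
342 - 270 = 72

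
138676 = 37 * 3748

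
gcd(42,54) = 6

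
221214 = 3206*69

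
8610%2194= 2028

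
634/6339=634/6339= 0.10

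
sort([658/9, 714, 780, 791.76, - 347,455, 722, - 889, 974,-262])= [ - 889,-347, - 262, 658/9 , 455, 714, 722, 780,  791.76 , 974] 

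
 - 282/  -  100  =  2 + 41/50 = 2.82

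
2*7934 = 15868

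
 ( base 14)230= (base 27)g2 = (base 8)662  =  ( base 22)JG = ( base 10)434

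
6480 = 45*144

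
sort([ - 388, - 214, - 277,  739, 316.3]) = [ - 388, - 277, - 214, 316.3 , 739] 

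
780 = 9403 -8623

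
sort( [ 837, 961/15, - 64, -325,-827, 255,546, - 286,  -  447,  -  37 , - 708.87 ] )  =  [ - 827 , - 708.87, - 447,  -  325, - 286, - 64, - 37,961/15 , 255,546, 837]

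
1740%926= 814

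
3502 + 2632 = 6134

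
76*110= 8360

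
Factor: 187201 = 7^1*47^1 * 569^1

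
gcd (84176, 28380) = 4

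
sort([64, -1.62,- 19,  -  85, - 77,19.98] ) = [ - 85 , - 77,  -  19,-1.62, 19.98,64]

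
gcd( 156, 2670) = 6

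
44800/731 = 44800/731 = 61.29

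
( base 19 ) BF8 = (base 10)4264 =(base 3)12211221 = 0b1000010101000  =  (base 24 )79G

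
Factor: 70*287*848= 17036320  =  2^5 *5^1* 7^2*41^1*53^1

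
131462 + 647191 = 778653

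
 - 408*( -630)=257040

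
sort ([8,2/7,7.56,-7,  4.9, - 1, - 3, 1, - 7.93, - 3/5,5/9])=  [-7.93, - 7, - 3, - 1,-3/5, 2/7,5/9,1, 4.9,7.56,8] 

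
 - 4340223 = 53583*(- 81 ) 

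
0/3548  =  0=0.00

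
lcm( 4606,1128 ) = 55272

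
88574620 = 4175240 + 84399380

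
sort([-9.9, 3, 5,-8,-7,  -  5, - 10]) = [-10,  -  9.9, - 8, - 7, - 5,3,5]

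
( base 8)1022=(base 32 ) GI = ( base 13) 31a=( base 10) 530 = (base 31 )h3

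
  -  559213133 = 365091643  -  924304776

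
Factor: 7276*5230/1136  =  2^ ( - 1)*5^1*17^1* 71^(-1 )*107^1 * 523^1 = 4756685/142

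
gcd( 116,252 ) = 4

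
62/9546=31/4773  =  0.01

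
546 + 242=788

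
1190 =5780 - 4590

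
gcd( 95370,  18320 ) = 10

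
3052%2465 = 587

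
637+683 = 1320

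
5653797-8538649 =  - 2884852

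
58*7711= 447238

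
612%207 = 198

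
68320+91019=159339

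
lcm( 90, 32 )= 1440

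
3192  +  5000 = 8192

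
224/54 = 4 + 4/27 =4.15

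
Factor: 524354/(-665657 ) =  -2^1*23^1*193^(-1)*3449^ ( - 1)*11399^1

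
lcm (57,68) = 3876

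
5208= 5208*1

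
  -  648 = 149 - 797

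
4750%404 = 306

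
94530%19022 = 18442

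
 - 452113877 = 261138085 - 713251962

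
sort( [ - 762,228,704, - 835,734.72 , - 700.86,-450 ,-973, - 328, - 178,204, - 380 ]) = [ -973, -835, - 762, - 700.86,  -  450, - 380, - 328, - 178,204,228, 704,734.72] 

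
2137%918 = 301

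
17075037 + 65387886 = 82462923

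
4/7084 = 1/1771 = 0.00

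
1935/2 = 1935/2 =967.50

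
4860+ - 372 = 4488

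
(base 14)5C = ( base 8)122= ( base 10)82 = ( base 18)4a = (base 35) 2c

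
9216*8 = 73728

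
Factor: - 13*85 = -5^1*13^1 * 17^1 = -1105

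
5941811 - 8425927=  - 2484116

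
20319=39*521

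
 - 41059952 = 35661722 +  - 76721674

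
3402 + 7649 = 11051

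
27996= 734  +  27262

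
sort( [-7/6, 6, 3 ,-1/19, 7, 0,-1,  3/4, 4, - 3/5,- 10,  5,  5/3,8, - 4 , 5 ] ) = [ - 10 , - 4, - 7/6, - 1, - 3/5, - 1/19,0, 3/4,5/3 , 3,4, 5,5, 6,  7, 8 ]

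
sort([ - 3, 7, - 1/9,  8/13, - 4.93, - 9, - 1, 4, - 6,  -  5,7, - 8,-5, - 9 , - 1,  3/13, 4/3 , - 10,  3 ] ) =[ - 10, - 9, - 9, - 8,- 6,-5, - 5, - 4.93,-3,- 1, - 1, - 1/9, 3/13,8/13,  4/3, 3, 4, 7,7 ]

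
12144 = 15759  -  3615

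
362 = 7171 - 6809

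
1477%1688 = 1477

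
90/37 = 2+ 16/37 =2.43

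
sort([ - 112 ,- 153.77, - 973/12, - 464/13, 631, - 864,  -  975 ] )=[ - 975, - 864,  -  153.77,-112, - 973/12, -464/13,631] 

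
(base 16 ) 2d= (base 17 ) 2B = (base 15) 30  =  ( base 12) 39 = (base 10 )45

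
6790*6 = 40740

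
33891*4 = 135564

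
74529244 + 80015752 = 154544996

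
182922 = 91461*2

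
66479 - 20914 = 45565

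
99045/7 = 99045/7 = 14149.29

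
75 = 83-8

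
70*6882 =481740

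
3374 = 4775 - 1401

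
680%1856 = 680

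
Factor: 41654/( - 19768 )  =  -2^( - 2) * 7^(-1 )*59^1 = - 59/28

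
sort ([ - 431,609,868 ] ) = [- 431,609, 868 ] 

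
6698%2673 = 1352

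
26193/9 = 2910 + 1/3 = 2910.33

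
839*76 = 63764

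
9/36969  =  3/12323 = 0.00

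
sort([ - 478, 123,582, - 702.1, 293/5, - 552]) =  [ - 702.1, - 552, - 478, 293/5,123, 582] 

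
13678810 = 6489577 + 7189233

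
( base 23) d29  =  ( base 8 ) 15424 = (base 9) 10452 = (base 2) 1101100010100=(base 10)6932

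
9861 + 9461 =19322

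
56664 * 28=1586592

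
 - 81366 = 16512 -97878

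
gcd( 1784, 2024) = 8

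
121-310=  - 189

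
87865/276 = 318 + 97/276 = 318.35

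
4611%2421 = 2190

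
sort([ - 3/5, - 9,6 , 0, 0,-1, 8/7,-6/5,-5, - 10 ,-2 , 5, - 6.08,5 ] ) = [ - 10 ,-9,- 6.08, - 5,- 2 , - 6/5, - 1,-3/5, 0, 0,8/7, 5,5, 6 ] 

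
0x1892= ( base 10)6290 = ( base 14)2414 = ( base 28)80I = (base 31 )6GS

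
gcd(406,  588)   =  14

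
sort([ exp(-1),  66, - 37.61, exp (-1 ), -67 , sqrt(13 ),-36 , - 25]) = [-67, - 37.61, - 36, -25, exp ( - 1), exp( - 1), sqrt( 13), 66]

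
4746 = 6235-1489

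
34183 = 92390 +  - 58207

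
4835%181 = 129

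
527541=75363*7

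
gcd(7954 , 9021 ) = 97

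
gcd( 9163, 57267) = 7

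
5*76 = 380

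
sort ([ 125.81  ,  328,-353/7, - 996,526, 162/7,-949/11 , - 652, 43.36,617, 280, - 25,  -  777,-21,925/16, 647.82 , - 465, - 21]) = [- 996, - 777,  -  652,  -  465, - 949/11, - 353/7, - 25, - 21,-21,162/7,43.36,925/16,125.81,280,328,526,617, 647.82]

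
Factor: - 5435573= -11^1 *13^1 * 38011^1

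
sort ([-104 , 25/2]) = [-104,25/2]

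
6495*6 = 38970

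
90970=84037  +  6933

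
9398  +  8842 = 18240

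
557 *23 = 12811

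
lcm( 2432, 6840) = 109440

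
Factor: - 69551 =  - 157^1*443^1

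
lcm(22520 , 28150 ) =112600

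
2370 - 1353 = 1017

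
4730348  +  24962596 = 29692944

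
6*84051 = 504306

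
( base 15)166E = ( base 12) 2965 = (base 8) 11335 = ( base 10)4829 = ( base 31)50o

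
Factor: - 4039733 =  - 4039733^1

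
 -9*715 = -6435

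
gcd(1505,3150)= 35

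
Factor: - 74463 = - 3^1*24821^1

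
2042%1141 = 901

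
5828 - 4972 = 856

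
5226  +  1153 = 6379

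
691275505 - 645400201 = 45875304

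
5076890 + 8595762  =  13672652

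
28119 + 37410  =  65529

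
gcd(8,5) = 1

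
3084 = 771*4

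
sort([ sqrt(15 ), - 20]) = [ - 20, sqrt( 15 )]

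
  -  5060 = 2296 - 7356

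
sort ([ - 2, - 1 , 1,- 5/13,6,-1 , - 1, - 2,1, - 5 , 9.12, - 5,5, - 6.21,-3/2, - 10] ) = [ - 10, - 6.21 , -5, - 5,-2, - 2, - 3/2, - 1, - 1, - 1, - 5/13,1,1,5,6,9.12 ]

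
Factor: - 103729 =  - 47^1*2207^1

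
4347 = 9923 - 5576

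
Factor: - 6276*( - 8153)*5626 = 2^3*3^1*29^1 * 31^1 * 97^1 * 263^1*523^1 =287872450728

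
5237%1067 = 969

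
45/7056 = 5/784 = 0.01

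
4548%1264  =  756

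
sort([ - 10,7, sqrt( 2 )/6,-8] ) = [ - 10, - 8, sqrt( 2 ) /6,  7]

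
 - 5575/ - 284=5575/284=19.63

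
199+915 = 1114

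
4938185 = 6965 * 709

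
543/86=543/86 =6.31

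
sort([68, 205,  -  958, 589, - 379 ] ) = [ - 958, - 379, 68, 205, 589 ]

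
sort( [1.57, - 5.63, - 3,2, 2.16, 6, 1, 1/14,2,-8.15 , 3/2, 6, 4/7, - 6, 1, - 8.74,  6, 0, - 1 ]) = [ - 8.74, - 8.15, - 6, - 5.63,-3, - 1, 0,  1/14, 4/7,1,1, 3/2, 1.57, 2, 2, 2.16, 6, 6,  6] 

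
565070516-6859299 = 558211217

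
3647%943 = 818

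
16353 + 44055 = 60408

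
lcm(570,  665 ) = 3990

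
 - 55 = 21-76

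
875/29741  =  875/29741  =  0.03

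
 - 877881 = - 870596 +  - 7285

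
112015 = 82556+29459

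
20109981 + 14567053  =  34677034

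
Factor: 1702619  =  29^1*58711^1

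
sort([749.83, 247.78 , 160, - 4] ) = [  -  4, 160,  247.78,749.83] 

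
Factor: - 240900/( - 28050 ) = 146/17= 2^1 * 17^ ( - 1) *73^1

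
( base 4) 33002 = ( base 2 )1111000010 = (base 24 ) 1G2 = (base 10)962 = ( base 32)U2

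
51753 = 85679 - 33926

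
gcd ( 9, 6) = 3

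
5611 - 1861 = 3750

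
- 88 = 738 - 826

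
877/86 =877/86 = 10.20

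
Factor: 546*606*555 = 183636180 = 2^2*3^3*5^1*7^1*13^1*37^1 *101^1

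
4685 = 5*937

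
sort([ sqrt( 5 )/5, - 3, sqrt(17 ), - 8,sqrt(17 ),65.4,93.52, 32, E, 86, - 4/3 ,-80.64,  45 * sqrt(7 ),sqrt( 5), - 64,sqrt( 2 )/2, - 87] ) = [ - 87, - 80.64, - 64,-8,-3,-4/3,sqrt( 5) /5,sqrt(2) /2,  sqrt( 5) , E,  sqrt (17),sqrt( 17), 32,65.4,86,93.52,45 * sqrt( 7 )] 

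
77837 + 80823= 158660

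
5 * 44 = 220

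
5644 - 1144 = 4500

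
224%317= 224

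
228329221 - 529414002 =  - 301084781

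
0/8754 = 0= 0.00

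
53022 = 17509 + 35513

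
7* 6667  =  46669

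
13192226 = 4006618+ 9185608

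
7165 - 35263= - 28098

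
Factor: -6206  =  - 2^1*29^1 * 107^1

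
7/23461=7/23461 = 0.00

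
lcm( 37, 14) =518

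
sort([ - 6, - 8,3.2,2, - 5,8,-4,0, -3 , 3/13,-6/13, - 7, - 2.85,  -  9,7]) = [-9,-8, - 7, - 6, -5,-4, - 3, - 2.85, - 6/13,0 , 3/13, 2,3.2,7,8] 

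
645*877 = 565665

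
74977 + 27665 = 102642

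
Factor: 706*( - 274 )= - 193444 = -2^2*137^1*353^1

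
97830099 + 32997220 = 130827319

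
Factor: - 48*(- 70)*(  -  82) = -2^6*3^1*5^1*7^1*41^1 = - 275520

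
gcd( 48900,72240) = 60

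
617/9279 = 617/9279 = 0.07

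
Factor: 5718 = 2^1*3^1*953^1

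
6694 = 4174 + 2520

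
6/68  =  3/34 = 0.09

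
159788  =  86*1858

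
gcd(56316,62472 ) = 228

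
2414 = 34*71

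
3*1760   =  5280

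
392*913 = 357896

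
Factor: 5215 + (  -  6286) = -1071 =- 3^2*7^1 * 17^1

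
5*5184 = 25920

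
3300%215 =75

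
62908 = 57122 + 5786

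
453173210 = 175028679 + 278144531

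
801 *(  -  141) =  - 112941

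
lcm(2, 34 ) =34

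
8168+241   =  8409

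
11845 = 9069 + 2776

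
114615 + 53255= 167870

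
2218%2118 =100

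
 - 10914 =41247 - 52161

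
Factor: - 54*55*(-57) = 2^1 * 3^4*5^1*11^1 *19^1 = 169290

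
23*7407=170361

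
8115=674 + 7441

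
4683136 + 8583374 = 13266510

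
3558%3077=481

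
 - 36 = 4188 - 4224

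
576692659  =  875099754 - 298407095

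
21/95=21/95 = 0.22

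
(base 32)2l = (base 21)41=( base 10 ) 85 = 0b1010101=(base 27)34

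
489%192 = 105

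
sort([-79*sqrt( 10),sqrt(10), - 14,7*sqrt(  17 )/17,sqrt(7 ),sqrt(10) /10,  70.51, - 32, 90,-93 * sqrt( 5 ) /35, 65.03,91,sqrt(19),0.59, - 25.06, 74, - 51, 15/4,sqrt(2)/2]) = [ - 79 * sqrt(10),-51,  -  32, - 25.06, - 14,  -  93*sqrt(5)/35,sqrt( 10)/10, 0.59, sqrt (2) /2,7*sqrt( 17) /17, sqrt( 7 ), sqrt( 10 ),15/4,  sqrt( 19 ) , 65.03,70.51,74,90,91 ] 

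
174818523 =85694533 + 89123990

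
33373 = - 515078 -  -548451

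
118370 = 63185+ 55185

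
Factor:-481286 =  - 2^1*13^1  *107^1 * 173^1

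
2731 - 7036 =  - 4305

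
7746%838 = 204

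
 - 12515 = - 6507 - 6008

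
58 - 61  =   - 3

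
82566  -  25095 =57471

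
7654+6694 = 14348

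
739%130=89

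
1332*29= 38628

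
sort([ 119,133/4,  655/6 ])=[ 133/4, 655/6 , 119 ] 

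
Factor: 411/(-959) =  - 3/7 = - 3^1*7^( - 1 )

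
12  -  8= 4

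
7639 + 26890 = 34529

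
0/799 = 0= 0.00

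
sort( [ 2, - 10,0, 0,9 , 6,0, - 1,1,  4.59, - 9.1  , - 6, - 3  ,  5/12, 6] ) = [ - 10 ,  -  9.1,-6,  -  3,- 1, 0 , 0,0, 5/12,  1, 2,4.59, 6, 6,  9]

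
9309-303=9006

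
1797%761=275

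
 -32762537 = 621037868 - 653800405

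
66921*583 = 39014943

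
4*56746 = 226984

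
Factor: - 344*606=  - 2^4*3^1*43^1*101^1= - 208464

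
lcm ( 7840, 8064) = 282240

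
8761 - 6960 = 1801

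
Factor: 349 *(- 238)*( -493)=40949566 = 2^1*7^1*17^2*29^1*349^1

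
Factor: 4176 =2^4 * 3^2 * 29^1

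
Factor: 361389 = 3^1 * 7^1  *  17209^1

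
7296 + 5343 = 12639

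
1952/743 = 1952/743=   2.63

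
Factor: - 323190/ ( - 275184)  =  2^( - 3)*3^2 * 5^1*7^(- 1)*13^(  -  1)*19^1 = 855/728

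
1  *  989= 989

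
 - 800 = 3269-4069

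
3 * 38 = 114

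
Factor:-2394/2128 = - 9/8 = - 2^(-3 )*3^2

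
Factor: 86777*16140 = 1400580780 = 2^2*3^1*5^1*107^1*269^1*811^1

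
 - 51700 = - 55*940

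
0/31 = 0 = 0.00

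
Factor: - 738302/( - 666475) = 2^1*5^ ( - 2)*19^1*53^( - 1)*503^(  -  1 )*19429^1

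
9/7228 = 9/7228 =0.00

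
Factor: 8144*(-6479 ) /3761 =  - 2^4*11^1*19^1*31^1*509^1*3761^(-1 ) = -  52764976/3761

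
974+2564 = 3538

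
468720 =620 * 756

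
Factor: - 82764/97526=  - 2^1*3^2 *13^( - 1) *19^1*31^( - 1) = - 342/403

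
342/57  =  6 = 6.00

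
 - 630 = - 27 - 603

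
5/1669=5/1669 = 0.00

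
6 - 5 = 1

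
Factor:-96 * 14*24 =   -  2^9 *3^2*7^1 = - 32256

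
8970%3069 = 2832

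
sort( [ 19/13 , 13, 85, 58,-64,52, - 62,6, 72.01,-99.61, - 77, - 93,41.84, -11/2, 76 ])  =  [ - 99.61, -93,-77 , - 64, - 62, - 11/2,19/13,6, 13,41.84, 52,58,72.01,76,85 ]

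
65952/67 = 984 + 24/67 = 984.36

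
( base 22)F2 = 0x14c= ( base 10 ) 332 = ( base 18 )108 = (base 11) 282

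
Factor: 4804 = 2^2*1201^1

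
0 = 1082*0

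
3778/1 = 3778 = 3778.00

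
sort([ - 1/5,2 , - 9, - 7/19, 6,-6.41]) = [ -9,  -  6.41 , -7/19, - 1/5,2, 6 ]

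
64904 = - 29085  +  93989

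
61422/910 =67 + 226/455 = 67.50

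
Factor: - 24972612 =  - 2^2*3^1*7^1*19^1*15647^1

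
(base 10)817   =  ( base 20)20H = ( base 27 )137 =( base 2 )1100110001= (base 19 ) 250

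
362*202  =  73124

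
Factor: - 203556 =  -2^2 * 3^1*16963^1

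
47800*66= 3154800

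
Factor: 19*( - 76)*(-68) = 2^4*17^1*19^2 =98192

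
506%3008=506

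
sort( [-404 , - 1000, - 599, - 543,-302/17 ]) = [ - 1000,- 599, - 543, - 404,  -  302/17] 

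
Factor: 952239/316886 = 2^ (-1 )*3^1*131^1*2423^1*158443^( - 1) 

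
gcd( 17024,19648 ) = 64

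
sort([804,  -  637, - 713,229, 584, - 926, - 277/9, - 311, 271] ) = [-926, - 713, - 637, - 311, - 277/9, 229,271, 584, 804]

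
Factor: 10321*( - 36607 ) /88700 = -2^( - 2)*5^( - 2 )*887^(- 1) * 10321^1*36607^1=   - 377820847/88700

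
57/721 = 57/721 =0.08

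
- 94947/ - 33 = 2877 + 2/11 = 2877.18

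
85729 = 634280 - 548551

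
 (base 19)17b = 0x1F9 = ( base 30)GP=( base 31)G9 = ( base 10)505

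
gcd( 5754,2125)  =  1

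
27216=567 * 48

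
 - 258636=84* ( - 3079 ) 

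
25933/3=8644 + 1/3= 8644.33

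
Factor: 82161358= 2^1 * 19^1*47^1*179^1 * 257^1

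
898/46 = 19 + 12/23 = 19.52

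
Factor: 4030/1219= 2^1*5^1*13^1*23^( - 1)*31^1 * 53^ (  -  1 ) 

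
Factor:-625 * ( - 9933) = 3^1*5^4*7^1*11^1*43^1 = 6208125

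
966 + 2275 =3241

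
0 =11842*0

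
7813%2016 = 1765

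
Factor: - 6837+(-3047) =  - 2^2*7^1*353^1 = - 9884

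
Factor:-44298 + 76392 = 32094  =  2^1*3^2*1783^1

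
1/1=1 = 1.00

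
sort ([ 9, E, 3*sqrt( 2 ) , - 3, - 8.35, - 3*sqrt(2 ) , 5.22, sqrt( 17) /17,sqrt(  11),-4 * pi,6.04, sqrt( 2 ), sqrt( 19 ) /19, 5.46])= [- 4 * pi, - 8.35, - 3*sqrt(2),- 3,  sqrt (19)/19,sqrt(17) /17, sqrt(2), E, sqrt( 11), 3 *sqrt( 2),5.22, 5.46, 6.04, 9]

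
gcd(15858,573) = 3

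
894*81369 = 72743886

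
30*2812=84360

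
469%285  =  184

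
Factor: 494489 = 577^1*857^1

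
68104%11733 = 9439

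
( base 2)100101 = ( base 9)41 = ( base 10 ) 37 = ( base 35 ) 12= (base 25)1c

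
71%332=71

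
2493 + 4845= 7338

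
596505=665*897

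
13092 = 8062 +5030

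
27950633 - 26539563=1411070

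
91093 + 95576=186669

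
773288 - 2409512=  - 1636224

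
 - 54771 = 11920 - 66691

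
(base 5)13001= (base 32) v9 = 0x3e9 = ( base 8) 1751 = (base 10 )1001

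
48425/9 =48425/9  =  5380.56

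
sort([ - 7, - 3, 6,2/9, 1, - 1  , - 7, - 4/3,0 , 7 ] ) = [ - 7, - 7,-3, - 4/3,  -  1,0, 2/9 , 1, 6,7] 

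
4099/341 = 12 + 7/341 = 12.02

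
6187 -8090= - 1903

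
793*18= 14274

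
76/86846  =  38/43423 = 0.00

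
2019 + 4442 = 6461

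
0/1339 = 0 = 0.00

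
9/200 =9/200=0.04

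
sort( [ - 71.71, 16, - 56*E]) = [ - 56*E, - 71.71,16 ] 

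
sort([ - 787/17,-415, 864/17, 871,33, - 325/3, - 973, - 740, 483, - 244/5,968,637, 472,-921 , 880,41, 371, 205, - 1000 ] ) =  [  -  1000 , - 973,-921,  -  740, - 415, - 325/3, - 244/5,-787/17, 33,41, 864/17, 205, 371,472,483, 637 , 871, 880 , 968 ]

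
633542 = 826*767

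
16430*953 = 15657790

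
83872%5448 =2152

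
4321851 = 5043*857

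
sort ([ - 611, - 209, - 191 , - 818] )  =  [ - 818 , - 611, -209, - 191]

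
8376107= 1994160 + 6381947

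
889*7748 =6887972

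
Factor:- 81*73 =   -  5913= -3^4*73^1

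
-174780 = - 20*8739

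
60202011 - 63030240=  -  2828229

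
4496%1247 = 755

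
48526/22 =2205 + 8/11 =2205.73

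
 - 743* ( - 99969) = 74276967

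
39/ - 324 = - 13/108 = - 0.12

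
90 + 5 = 95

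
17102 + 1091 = 18193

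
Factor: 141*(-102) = - 2^1*3^2*17^1*47^1 = - 14382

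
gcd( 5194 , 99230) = 2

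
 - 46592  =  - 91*512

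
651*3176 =2067576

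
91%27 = 10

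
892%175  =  17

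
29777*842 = 25072234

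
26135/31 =26135/31 = 843.06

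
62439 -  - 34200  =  96639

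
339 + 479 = 818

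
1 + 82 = 83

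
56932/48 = 14233/12  =  1186.08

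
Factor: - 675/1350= - 1/2 =-2^( - 1 ) 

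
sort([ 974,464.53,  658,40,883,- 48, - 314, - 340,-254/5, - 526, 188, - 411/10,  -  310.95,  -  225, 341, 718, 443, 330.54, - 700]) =[ - 700,  -  526, - 340,-314, - 310.95, - 225,- 254/5,  -  48, - 411/10,40, 188,  330.54, 341,443, 464.53, 658,718,883,974]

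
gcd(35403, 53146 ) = 1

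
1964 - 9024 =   -  7060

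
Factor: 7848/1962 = 4  =  2^2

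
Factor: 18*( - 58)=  - 2^2 * 3^2 * 29^1 = - 1044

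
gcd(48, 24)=24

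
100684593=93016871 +7667722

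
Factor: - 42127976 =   -  2^3*11^1*478727^1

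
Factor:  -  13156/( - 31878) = 2^1*3^( - 2)*7^( - 1)*13^1 = 26/63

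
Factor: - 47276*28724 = - 1357955824 = -2^4*43^1*53^1*167^1 * 223^1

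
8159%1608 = 119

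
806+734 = 1540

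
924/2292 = 77/191=0.40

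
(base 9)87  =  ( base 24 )37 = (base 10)79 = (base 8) 117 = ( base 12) 67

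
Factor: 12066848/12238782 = 2^4 * 3^ ( - 1) * 557^1* 677^1*2039797^( - 1 )  =  6033424/6119391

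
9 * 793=7137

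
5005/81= 61 + 64/81 = 61.79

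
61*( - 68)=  - 4148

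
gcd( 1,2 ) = 1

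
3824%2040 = 1784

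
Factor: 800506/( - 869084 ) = -400253/434542 = -2^( - 1) * 7^1 * 57179^1 * 217271^( - 1 )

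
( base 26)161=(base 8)1501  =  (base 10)833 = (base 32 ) Q1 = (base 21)1ie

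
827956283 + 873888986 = 1701845269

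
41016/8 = 5127 = 5127.00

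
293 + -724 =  - 431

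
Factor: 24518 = 2^1*13^1*23^1*41^1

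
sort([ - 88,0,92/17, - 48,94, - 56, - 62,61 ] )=[ - 88, - 62, - 56,  -  48,0,92/17,61,94 ]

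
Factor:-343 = -7^3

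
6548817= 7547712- 998895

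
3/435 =1/145= 0.01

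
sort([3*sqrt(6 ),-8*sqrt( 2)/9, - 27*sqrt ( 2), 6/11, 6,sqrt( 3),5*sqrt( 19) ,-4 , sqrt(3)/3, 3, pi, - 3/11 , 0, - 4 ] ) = [ - 27*sqrt(2) ,-4 ,-4,  -  8*sqrt(2) /9 ,-3/11,  0, 6/11,  sqrt( 3)/3,sqrt( 3),3 , pi , 6,3*sqrt( 6 ),5*sqrt( 19)]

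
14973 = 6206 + 8767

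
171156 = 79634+91522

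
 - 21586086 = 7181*( - 3006) 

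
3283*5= 16415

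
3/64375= 3/64375 = 0.00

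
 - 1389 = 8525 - 9914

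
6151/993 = 6  +  193/993 = 6.19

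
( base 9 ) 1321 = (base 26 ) 1c3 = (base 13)5B3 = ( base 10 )991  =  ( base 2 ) 1111011111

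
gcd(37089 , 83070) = 117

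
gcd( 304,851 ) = 1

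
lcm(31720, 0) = 0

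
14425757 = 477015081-462589324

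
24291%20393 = 3898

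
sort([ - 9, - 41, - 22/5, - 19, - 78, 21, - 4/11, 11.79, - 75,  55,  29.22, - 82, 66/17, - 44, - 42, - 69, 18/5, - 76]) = [ - 82, - 78, - 76, - 75, - 69, - 44, - 42,-41, - 19, - 9, - 22/5, - 4/11,18/5,66/17, 11.79, 21, 29.22, 55]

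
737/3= 245 + 2/3=245.67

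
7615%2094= 1333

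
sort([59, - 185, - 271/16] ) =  [ - 185, - 271/16,  59]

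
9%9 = 0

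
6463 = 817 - - 5646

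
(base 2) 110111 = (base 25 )25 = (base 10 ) 55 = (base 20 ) 2f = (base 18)31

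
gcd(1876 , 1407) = 469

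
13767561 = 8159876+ 5607685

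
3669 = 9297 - 5628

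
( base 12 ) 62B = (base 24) 1db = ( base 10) 899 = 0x383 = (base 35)po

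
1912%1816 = 96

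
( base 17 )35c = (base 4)33010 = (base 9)1281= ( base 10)964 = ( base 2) 1111000100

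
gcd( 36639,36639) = 36639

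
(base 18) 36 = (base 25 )2a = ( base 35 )1p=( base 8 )74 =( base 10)60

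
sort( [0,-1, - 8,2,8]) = [- 8, - 1,0,2,8 ] 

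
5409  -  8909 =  - 3500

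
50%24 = 2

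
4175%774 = 305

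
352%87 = 4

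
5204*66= 343464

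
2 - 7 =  - 5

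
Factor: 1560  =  2^3* 3^1  *5^1*13^1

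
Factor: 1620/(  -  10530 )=-2^1*13^( - 1) = - 2/13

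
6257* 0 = 0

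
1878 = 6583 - 4705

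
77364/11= 77364/11= 7033.09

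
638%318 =2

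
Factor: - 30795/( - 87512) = 2^ (-3)*3^1*5^1 * 2053^1*10939^( - 1 )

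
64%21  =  1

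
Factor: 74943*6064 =454454352 = 2^4*3^2*11^1*379^1*757^1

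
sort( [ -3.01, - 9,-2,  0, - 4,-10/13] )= [  -  9, - 4,  -  3.01,-2, - 10/13, 0] 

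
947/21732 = 947/21732  =  0.04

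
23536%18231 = 5305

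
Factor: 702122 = 2^1*351061^1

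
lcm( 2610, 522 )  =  2610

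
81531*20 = 1630620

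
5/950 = 1/190= 0.01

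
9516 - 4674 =4842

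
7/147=1/21 = 0.05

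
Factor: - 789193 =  - 67^1*11779^1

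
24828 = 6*4138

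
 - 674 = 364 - 1038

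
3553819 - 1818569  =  1735250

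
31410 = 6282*5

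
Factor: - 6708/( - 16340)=3^1* 5^ (  -  1 )*13^1*19^( - 1)  =  39/95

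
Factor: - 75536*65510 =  - 2^5*5^1*4721^1*6551^1 = - 4948363360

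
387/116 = 387/116 = 3.34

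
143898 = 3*47966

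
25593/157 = 163+2/157 =163.01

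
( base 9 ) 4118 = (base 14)1154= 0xbc6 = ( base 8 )5706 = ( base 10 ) 3014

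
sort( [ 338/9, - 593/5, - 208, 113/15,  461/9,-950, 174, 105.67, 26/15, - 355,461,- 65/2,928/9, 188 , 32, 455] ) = [ - 950, - 355, - 208, - 593/5, - 65/2,26/15, 113/15, 32,338/9,461/9, 928/9, 105.67, 174,188, 455, 461]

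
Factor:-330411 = -3^1 * 241^1*457^1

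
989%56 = 37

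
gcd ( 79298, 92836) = 2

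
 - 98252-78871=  - 177123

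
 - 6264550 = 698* ( - 8975)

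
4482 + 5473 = 9955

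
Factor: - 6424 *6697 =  - 43021528 = - 2^3*11^1* 37^1*73^1*181^1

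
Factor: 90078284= 2^2*67^1* 336113^1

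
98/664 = 49/332 = 0.15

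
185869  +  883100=1068969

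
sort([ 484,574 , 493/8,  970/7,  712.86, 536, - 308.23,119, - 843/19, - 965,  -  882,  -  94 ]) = [ - 965,-882,-308.23, - 94, -843/19 , 493/8,119, 970/7, 484,536,574,712.86]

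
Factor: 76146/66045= 2^1*5^(-1 )*7^2*17^ (  -  1) = 98/85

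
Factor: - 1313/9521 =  - 13^1*  101^1 * 9521^(  -  1 )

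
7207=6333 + 874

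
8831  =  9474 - 643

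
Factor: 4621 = 4621^1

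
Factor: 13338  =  2^1*3^3*13^1 * 19^1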